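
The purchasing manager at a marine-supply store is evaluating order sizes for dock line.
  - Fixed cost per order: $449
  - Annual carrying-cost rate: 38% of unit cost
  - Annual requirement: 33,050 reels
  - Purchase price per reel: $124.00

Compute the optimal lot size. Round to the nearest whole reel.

794 reels

Holding cost per reel per year: H = 38% × $124 = $47.1200
EOQ = √(2DS/H) = √(2 × 33,050 × 449 / 47.12)
    = √(629,857.81) ≈ 793.64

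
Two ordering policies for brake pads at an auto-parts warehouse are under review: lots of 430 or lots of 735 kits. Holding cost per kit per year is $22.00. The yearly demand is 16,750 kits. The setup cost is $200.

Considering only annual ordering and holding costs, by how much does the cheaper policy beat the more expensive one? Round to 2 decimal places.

$122.13

Annual cost at Q: ordering D·S/Q plus holding Q·H/2.
TC(430) = (16,750/430)×200 + (430/2)×22 = $12,520.70
TC(735) = (16,750/735)×200 + (735/2)×22 = $12,642.82
Lots of 430 are cheaper by $122.13.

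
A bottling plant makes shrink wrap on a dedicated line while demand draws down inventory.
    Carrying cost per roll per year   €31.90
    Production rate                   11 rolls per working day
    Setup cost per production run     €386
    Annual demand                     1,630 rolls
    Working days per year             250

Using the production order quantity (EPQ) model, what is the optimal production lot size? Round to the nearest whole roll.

Daily demand d = 1,630/250 = 6.520; p = 11; 1 − d/p = 0.40727
EPQ = √(2DS / (H(1 − d/p)))
    = √(2 × 1,630 × 386 / (31.9 × 0.40727)) ≈ 311.22

311 rolls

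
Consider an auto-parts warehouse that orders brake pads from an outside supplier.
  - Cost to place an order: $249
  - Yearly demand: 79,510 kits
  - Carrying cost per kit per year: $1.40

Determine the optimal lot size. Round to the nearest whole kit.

5,318 kits

Q* = √(2·D·S / H) = √(2·79,510·249 / 1.4) = √28,282,842.9 ≈ 5,318.16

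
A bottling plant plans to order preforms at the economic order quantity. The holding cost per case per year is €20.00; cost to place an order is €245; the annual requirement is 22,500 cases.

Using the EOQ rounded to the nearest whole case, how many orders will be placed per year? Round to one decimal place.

30.3 orders per year

Optimal lot size Q* = (2 × 22,500 × €245 / €20)^½ ≈ 742.46 → Q = 742
N = D/Q = 22,500/742 ≈ 30.323 orders/yr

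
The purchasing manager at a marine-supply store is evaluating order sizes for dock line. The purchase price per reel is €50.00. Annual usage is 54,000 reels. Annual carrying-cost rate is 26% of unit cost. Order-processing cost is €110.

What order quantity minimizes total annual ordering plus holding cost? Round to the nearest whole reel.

Carrying cost H = €50 × 26% = €13.0000/reel/yr
Optimal lot size Q* = (2 × 54,000 × €110 / €13)^½ ≈ 955.95

956 reels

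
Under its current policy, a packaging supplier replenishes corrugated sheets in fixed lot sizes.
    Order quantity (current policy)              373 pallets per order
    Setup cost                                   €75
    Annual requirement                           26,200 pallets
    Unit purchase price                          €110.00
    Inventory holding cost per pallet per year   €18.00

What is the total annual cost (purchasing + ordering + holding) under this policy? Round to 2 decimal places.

€2,890,625.10

Ordering: D/Q × S = 26,200/373 × €75 = €5,268.10
Holding:  Q/2 × H = 373/2 × €18 = €3,357.00
Purchase cost = D·C = 26,200 × 110 = €2,882,000.00
Total = €5,268.10 + €3,357.00 + €2,882,000.00 = €2,890,625.10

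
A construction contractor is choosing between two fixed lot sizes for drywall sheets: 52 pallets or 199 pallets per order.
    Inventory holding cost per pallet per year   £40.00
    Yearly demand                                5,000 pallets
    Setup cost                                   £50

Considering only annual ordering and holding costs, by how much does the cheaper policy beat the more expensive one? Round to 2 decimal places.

For each Q, cost = (D/Q)·S + (Q/2)·H.
TC(52) = (5,000/52)×50 + (52/2)×40 = £5,847.69
TC(199) = (5,000/199)×50 + (199/2)×40 = £5,236.28
Cheaper: Q = 199.  Difference = £611.41

£611.41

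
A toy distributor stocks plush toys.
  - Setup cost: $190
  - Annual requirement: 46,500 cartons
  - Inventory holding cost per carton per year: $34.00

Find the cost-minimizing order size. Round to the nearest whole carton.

721 cartons

Q* = √(2·D·S / H) = √(2·46,500·190 / 34) = √519,705.9 ≈ 720.91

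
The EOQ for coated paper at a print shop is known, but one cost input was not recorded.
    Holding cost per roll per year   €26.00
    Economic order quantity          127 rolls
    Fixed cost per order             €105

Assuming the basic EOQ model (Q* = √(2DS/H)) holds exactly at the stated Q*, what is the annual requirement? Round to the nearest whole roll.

From Q* = √(2DS/H) ⇒ Q*² = 2DS/H.
D = Q²H / (2S) = 127² × 26 / (2 × 105) = 1,996.92

1,997 rolls per year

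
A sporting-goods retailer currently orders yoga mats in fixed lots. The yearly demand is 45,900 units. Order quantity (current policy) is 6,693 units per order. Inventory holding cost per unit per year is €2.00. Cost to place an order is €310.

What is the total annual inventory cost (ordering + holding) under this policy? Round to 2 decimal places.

€8,818.95

Orders/yr = 45,900/6,693 = 6.858; ordering cost = 6.858 × €310 = €2,125.95
Average inventory = 6,693/2 = 3346.5; holding cost = 3346.5 × €2 = €6,693.00
Total = €2,125.95 + €6,693.00 = €8,818.95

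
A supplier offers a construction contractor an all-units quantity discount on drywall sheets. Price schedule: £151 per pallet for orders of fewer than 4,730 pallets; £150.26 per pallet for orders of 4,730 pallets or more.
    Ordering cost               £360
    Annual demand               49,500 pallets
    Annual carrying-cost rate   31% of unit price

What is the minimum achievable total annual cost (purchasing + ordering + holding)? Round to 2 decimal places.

£7,515,344.93

H₁ = 31%×£151 = £46.8100;  H₂ = 31%×£150.26 = £46.5806
EOQ₁ = √(2×49,500×360/46.8100) = 872.57  (< 4,730, feasible at tier 1)
EOQ₂ = √(2×49,500×360/46.5806) = 874.71  (< 4,730 → use Q = 4,730 at tier-2 price)
TC(tier 1 (EOQ₁), Q≈872.6) = £7,515,344.93
TC(tier 2, Q≈4,730.0) = £7,551,800.56
Minimum at tier 1 (EOQ₁): £7,515,344.93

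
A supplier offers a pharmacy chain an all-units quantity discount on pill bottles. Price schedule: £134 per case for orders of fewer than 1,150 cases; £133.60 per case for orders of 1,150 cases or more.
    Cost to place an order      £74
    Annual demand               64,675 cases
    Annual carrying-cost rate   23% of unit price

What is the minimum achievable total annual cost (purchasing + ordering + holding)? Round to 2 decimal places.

H₁ = 23%×£134 = £30.8200;  H₂ = 23%×£133.60 = £30.7280
EOQ₁ = √(2×64,675×74/30.8200) = 557.29  (< 1,150, feasible at tier 1)
EOQ₂ = √(2×64,675×74/30.7280) = 558.13  (< 1,150 → use Q = 1,150 at tier-2 price)
TC(tier 1 (EOQ₁), Q≈557.3) = £8,683,625.74
TC(tier 2, Q≈1,150.0) = £8,662,410.30
Minimum at tier 2: £8,662,410.30

£8,662,410.30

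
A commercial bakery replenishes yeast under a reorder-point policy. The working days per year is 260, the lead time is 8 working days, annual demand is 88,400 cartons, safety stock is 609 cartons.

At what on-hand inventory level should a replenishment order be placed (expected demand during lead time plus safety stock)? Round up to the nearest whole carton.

Daily demand d = 88,400 / 260 = 340.000 cartons/day
Demand during lead time = 340.000 × 8 = 2,720.00
Reorder point = 2,720.00 + 609 = 3,329.00 → round up

3,329 cartons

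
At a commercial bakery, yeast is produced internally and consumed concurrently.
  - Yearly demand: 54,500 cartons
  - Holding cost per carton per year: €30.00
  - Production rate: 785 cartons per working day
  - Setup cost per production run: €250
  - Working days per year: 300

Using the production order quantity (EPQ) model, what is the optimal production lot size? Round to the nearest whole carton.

1,087 cartons

d = 54,500/300 = 181.6667 cartons/day;  effective holding cost H(1 − d/p) = 30·(1 − 181.6667/785) = 23.05732
Q* = √(2DS / H_eff) = √(2·54,500·250 / 23.05732) ≈ 1,087.12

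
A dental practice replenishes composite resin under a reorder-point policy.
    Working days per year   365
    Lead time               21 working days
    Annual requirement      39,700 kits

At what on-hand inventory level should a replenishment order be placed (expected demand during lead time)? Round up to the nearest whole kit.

2,285 kits

Daily demand d = 39,700 / 365 = 108.767 kits/day
Demand during lead time = 108.767 × 21 = 2,284.11
Reorder point = 2,284.11 → round up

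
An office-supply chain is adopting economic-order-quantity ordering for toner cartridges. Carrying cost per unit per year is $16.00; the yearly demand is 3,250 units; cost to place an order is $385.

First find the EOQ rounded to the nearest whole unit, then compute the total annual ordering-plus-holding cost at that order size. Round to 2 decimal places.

$6,327.72

2DS/H = 2·3,250·385/16 = 156,406.25
EOQ = √156,406.25 ≈ 395.48 → Q = 395 units
Ordering: D/Q × S = 3,250/395 × $385 = $3,167.72
Holding:  Q/2 × H = 395/2 × $16 = $3,160.00
Total = $3,167.72 + $3,160.00 = $6,327.72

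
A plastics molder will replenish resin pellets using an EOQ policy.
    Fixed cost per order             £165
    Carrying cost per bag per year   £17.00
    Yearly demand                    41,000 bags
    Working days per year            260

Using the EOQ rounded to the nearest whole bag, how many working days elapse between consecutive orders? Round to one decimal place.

5.7 days

Optimal lot size Q* = (2 × 41,000 × £165 / £17)^½ ≈ 892.12 → Q = 892 bags
Cycle time = (working days × Q)/D = (260 × 892) / 41,000 = 5.657 days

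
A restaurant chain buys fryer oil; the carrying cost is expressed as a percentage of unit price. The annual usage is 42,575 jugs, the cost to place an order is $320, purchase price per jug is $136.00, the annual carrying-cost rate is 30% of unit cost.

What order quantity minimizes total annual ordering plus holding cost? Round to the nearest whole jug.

817 jugs

Carrying cost H = $136 × 30% = $40.8000/jug/yr
Q* = √(2·D·S / H) = √(2·42,575·320 / 40.8) = √667,843.1 ≈ 817.22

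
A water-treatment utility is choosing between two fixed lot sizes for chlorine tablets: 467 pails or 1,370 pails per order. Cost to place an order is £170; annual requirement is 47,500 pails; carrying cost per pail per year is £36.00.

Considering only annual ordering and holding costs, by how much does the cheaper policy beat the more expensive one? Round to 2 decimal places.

£4,856.94

Annual cost at Q: ordering D·S/Q plus holding Q·H/2.
TC(467) = (47,500/467)×170 + (467/2)×36 = £25,697.22
TC(1,370) = (47,500/1,370)×170 + (1,370/2)×36 = £30,554.16
Cheaper: Q = 467.  Difference = £4,856.94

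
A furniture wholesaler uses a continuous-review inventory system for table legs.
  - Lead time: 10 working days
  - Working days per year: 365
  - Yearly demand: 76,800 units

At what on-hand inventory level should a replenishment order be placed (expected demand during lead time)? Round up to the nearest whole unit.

Daily demand d = 76,800 / 365 = 210.411 units/day
Demand during lead time = 210.411 × 10 = 2,104.11
Reorder point = 2,104.11 → round up

2,105 units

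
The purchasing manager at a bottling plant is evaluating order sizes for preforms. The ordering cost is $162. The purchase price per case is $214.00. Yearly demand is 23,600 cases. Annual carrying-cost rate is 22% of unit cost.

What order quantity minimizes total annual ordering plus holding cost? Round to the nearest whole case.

403 cases

Carrying cost H = $214 × 22% = $47.0800/case/yr
Optimal lot size Q* = (2 × 23,600 × $162 / $47.08)^½ ≈ 403.00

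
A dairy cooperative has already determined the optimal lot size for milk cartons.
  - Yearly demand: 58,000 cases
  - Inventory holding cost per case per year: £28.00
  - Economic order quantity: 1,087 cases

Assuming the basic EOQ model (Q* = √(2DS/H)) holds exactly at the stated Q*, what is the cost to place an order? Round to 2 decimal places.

From Q* = √(2DS/H) ⇒ Q*² = 2DS/H.
S = Q²H / (2D) = 1,087² × 28 / (2 × 58,000) = 285.2063

£285.21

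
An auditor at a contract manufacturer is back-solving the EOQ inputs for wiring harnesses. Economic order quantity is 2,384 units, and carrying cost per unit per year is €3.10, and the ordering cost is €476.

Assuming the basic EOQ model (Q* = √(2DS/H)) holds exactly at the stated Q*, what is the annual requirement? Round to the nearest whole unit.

EOQ relation: Q² = 2DS/H, so rearrange for the unknown.
D = Q²H / (2S) = 2,384² × 3.1 / (2 × 476) = 18,507.05

18,507 units per year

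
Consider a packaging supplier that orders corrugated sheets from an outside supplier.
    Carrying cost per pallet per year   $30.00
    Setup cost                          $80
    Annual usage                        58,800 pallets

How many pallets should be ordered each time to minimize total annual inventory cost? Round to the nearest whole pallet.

560 pallets

Q* = √(2·D·S / H) = √(2·58,800·80 / 30) = √313,600.0 ≈ 560.00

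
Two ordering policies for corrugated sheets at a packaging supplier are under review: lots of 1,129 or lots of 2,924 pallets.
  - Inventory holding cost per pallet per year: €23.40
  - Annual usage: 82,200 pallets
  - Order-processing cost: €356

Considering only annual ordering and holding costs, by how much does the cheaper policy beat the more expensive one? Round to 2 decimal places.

€5,089.86

For each Q, cost = (D/Q)·S + (Q/2)·H.
TC(1,129) = (82,200/1,129)×356 + (1,129/2)×23.4 = €39,128.87
TC(2,924) = (82,200/2,924)×356 + (2,924/2)×23.4 = €44,218.73
Lots of 1,129 are cheaper by €5,089.86.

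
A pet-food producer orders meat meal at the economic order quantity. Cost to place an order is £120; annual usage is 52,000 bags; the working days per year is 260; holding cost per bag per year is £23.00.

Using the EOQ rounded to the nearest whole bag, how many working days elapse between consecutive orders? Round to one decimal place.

3.7 days

EOQ = √(2DS/H) = √(2 × 52,000 × 120 / 23)
    = √(542,608.70) ≈ 736.62 → Q = 737 bags
Days between orders = 260 / (D/Q) = 260 / 70.556 ≈ 3.685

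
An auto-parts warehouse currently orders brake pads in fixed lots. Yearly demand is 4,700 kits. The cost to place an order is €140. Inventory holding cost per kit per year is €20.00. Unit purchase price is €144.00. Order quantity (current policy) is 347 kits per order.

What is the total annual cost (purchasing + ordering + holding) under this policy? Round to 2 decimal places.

€682,166.25

Orders/yr = 4,700/347 = 13.545; ordering cost = 13.545 × €140 = €1,896.25
Average inventory = 347/2 = 173.5; holding cost = 173.5 × €20 = €3,470.00
Purchase cost = D·C = 4,700 × 144 = €676,800.00
Total = €1,896.25 + €3,470.00 + €676,800.00 = €682,166.25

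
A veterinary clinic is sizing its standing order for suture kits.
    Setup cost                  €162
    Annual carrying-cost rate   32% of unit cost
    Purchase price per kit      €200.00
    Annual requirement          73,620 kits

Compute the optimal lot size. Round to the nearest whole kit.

610 kits

H = i·C = 0.32 × €200 = €64.0000 per kit-year
2DS/H = 2·73,620·162/64 = 372,701.25
EOQ = √372,701.25 ≈ 610.49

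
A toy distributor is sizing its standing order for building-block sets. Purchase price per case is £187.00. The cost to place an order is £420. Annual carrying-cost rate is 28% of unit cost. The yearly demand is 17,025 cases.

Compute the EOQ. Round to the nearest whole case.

523 cases

Holding cost per case per year: H = 28% × £187 = £52.3600
2DS/H = 2·17,025·420/52.36 = 273,128.34
EOQ = √273,128.34 ≈ 522.62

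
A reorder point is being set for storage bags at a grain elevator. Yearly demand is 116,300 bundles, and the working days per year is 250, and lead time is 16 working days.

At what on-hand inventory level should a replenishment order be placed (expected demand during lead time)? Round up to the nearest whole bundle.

Daily demand d = 116,300 / 250 = 465.200 bundles/day
Demand during lead time = 465.200 × 16 = 7,443.20
Reorder point = 7,443.20 → round up

7,444 bundles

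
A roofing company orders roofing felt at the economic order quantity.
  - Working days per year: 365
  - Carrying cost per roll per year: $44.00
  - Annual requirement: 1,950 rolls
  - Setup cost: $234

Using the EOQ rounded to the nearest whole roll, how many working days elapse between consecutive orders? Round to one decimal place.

27.0 days

Q* = √(2·D·S / H) = √(2·1,950·234 / 44) = √20,740.9 ≈ 144.02 → Q = 144 rolls
Days between orders = 365 / (D/Q) = 365 / 13.542 ≈ 26.954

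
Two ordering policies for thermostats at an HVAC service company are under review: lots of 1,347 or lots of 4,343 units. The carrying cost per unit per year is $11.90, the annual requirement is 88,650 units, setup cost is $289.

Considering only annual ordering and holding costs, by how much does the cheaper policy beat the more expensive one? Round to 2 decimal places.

TC(Q) = (D/Q)S + (Q/2)H
TC(1,347) = (88,650/1,347)×289 + (1,347/2)×11.9 = $27,034.58
TC(4,343) = (88,650/4,343)×289 + (4,343/2)×11.9 = $31,739.96
|ΔTC| = |$27,034.58 − $31,739.96| = $4,705.38

$4,705.38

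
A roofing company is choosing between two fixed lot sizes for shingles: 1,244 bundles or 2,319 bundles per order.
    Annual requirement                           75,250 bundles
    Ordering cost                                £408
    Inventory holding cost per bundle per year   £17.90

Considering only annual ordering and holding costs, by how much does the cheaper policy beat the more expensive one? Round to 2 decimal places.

TC(Q) = (D/Q)S + (Q/2)H
TC(1,244) = (75,250/1,244)×408 + (1,244/2)×17.9 = £35,813.86
TC(2,319) = (75,250/2,319)×408 + (2,319/2)×17.9 = £33,994.38
Cheaper: Q = 2,319.  Difference = £1,819.49

£1,819.49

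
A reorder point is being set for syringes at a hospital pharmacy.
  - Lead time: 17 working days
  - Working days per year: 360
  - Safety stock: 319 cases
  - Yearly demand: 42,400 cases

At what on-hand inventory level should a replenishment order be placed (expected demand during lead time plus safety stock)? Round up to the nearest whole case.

Daily demand d = 42,400 / 360 = 117.778 cases/day
Demand during lead time = 117.778 × 17 = 2,002.22
Reorder point = 2,002.22 + 319 = 2,321.22 → round up

2,322 cases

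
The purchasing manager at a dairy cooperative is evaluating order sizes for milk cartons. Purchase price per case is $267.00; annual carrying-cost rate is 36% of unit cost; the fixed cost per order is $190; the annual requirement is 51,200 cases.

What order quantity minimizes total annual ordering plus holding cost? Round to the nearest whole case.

H = i·C = 0.36 × $267 = $96.1200 per case-year
2DS/H = 2·51,200·190/96.12 = 202,413.65
EOQ = √202,413.65 ≈ 449.90

450 cases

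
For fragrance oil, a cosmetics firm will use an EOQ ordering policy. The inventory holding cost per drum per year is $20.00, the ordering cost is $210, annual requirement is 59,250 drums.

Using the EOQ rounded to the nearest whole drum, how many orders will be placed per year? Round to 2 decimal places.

Optimal lot size Q* = (2 × 59,250 × $210 / $20)^½ ≈ 1,115.46 → Q = 1,115
N = D/Q = 59,250/1,115 ≈ 53.139 orders/yr

53.14 orders per year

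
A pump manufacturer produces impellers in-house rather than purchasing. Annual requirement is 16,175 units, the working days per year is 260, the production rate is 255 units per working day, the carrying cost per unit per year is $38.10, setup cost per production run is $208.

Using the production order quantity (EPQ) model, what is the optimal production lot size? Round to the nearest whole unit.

483 units

d = 16,175/260 = 62.2115 units/day;  effective holding cost H(1 − d/p) = 38.1·(1 − 62.2115/255) = 28.80486
Q* = √(2DS / H_eff) = √(2·16,175·208 / 28.80486) ≈ 483.32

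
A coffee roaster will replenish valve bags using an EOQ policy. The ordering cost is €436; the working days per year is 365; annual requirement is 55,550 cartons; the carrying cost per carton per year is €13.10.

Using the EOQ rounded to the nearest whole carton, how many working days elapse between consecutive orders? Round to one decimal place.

12.6 days

EOQ = √(2DS/H) = √(2 × 55,550 × 436 / 13.1)
    = √(3,697,679.39) ≈ 1,922.94 → Q = 1,923 cartons
Cycle time = (working days × Q)/D = (365 × 1,923) / 55,550 = 12.635 days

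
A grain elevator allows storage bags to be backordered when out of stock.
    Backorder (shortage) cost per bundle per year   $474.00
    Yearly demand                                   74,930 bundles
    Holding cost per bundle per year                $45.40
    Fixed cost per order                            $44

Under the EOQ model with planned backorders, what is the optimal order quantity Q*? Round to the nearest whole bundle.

399 bundles

Basic EOQ = √(2·74,930·44/45.4) = 381.102
Backorder adjustment √((H+b)/b) = √((45.4+474)/474) = 1.0468
Q* = 381.102 × 1.0468 ≈ 398.94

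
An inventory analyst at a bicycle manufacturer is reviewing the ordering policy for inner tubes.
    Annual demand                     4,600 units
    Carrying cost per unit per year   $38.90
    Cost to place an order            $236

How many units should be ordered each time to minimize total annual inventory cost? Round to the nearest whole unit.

236 units

Optimal lot size Q* = (2 × 4,600 × $236 / $38.9)^½ ≈ 236.25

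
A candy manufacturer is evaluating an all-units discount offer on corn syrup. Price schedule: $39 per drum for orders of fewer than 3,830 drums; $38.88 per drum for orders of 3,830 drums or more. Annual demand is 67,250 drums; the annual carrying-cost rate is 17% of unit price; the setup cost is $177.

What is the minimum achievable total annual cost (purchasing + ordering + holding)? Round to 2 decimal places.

H₁ = 17%×$39 = $6.6300;  H₂ = 17%×$38.88 = $6.6096
EOQ₁ = √(2×67,250×177/6.6300) = 1,894.92  (< 3,830, feasible at tier 1)
EOQ₂ = √(2×67,250×177/6.6096) = 1,897.84  (< 3,830 → use Q = 3,830 at tier-2 price)
TC(tier 1 (EOQ₁), Q≈1,894.9) = $2,635,313.32
TC(tier 2, Q≈3,830.0) = $2,630,445.28
Minimum at tier 2: $2,630,445.28

$2,630,445.28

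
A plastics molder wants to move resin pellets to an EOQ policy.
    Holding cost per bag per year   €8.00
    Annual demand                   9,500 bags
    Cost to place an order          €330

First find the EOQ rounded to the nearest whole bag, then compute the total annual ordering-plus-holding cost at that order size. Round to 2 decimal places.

€7,082.37

Q* = √(2·D·S / H) = √(2·9,500·330 / 8) = √783,750.0 ≈ 885.30 → Q = 885 bags
Annual ordering cost = (D/Q)·S = (9,500/885) × 330 = €3,542.37
Annual holding cost  = (Q/2)·H = (885/2) × 8 = €3,540.00
Total = €3,542.37 + €3,540.00 = €7,082.37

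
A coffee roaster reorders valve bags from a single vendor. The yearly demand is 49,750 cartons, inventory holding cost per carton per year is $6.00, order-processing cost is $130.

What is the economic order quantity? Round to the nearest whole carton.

EOQ = √(2DS/H) = √(2 × 49,750 × 130 / 6)
    = √(2,155,833.33) ≈ 1,468.28

1,468 cartons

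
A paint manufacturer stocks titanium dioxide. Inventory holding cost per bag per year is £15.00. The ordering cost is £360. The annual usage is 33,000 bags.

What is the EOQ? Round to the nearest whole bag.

1,259 bags

EOQ = √(2DS/H) = √(2 × 33,000 × 360 / 15)
    = √(1,584,000.00) ≈ 1,258.57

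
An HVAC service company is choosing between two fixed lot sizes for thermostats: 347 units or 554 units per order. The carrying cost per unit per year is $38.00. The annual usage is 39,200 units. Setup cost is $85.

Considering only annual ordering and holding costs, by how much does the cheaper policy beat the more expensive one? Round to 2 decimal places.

For each Q, cost = (D/Q)·S + (Q/2)·H.
TC(347) = (39,200/347)×85 + (347/2)×38 = $16,195.31
TC(554) = (39,200/554)×85 + (554/2)×38 = $16,540.44
Cheaper: Q = 347.  Difference = $345.13

$345.13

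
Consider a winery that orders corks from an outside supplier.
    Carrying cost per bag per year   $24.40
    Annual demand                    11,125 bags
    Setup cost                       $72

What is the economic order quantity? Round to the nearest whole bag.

EOQ = √(2DS/H) = √(2 × 11,125 × 72 / 24.4)
    = √(65,655.74) ≈ 256.23

256 bags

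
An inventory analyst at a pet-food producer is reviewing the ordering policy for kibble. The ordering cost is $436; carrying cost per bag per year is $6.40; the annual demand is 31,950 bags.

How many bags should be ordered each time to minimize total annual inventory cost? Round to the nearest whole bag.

2,086 bags

Optimal lot size Q* = (2 × 31,950 × $436 / $6.4)^½ ≈ 2,086.43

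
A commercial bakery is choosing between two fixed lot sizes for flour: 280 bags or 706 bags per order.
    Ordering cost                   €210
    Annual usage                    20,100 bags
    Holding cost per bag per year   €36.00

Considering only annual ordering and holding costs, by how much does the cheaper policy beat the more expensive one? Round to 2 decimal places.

For each Q, cost = (D/Q)·S + (Q/2)·H.
TC(280) = (20,100/280)×210 + (280/2)×36 = €20,115.00
TC(706) = (20,100/706)×210 + (706/2)×36 = €18,686.75
Lots of 706 are cheaper by €1,428.25.

€1,428.25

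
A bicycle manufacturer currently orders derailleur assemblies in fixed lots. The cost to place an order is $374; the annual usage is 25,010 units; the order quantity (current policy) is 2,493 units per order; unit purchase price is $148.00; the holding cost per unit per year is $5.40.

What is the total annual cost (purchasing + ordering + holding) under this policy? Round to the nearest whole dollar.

$3,711,963

Ordering: D/Q × S = 25,010/2,493 × $374 = $3,752.00
Holding:  Q/2 × H = 2,493/2 × $5.4 = $6,731.10
Purchase cost = D·C = 25,010 × 148 = $3,701,480.00
Total = $3,752.00 + $6,731.10 + $3,701,480.00 = $3,711,963.10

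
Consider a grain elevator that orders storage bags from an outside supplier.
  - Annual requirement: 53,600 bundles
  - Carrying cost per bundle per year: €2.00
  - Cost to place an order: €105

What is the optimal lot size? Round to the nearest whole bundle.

2,372 bundles

Optimal lot size Q* = (2 × 53,600 × €105 / €2)^½ ≈ 2,372.34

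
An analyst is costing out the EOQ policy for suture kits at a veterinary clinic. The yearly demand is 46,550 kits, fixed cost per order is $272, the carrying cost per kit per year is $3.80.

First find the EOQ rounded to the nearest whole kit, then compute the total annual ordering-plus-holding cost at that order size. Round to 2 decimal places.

EOQ = √(2DS/H) = √(2 × 46,550 × 272 / 3.8)
    = √(6,664,000.00) ≈ 2,581.47 → Q = 2,581 kits
Annual ordering cost = (D/Q)·S = (46,550/2,581) × 272 = $4,905.70
Annual holding cost  = (Q/2)·H = (2,581/2) × 3.8 = $4,903.90
Total = $4,905.70 + $4,903.90 = $9,809.60

$9,809.60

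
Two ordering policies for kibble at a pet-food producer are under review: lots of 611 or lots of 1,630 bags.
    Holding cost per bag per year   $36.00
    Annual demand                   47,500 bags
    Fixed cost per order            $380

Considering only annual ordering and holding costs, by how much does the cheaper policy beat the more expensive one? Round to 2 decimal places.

$126.12

Annual cost at Q: ordering D·S/Q plus holding Q·H/2.
TC(611) = (47,500/611)×380 + (611/2)×36 = $40,539.73
TC(1,630) = (47,500/1,630)×380 + (1,630/2)×36 = $40,413.62
Cheaper: Q = 1,630.  Difference = $126.12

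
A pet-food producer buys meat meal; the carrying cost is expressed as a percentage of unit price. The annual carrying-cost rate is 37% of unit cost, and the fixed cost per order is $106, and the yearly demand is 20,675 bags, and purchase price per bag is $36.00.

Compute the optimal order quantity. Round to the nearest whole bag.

574 bags

Holding cost per bag per year: H = 37% × $36 = $13.3200
2DS/H = 2·20,675·106/13.32 = 329,061.56
EOQ = √329,061.56 ≈ 573.64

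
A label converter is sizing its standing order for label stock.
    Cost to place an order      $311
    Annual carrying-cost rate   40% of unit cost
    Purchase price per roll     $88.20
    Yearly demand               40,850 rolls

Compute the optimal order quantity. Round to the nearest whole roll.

849 rolls

H = i·C = 0.4 × $88.2 = $35.2800 per roll-year
2DS/H = 2·40,850·311/35.28 = 720,201.25
EOQ = √720,201.25 ≈ 848.65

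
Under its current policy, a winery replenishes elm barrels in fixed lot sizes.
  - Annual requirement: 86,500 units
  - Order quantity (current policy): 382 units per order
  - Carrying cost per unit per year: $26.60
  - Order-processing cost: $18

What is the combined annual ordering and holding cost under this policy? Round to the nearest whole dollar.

Orders/yr = 86,500/382 = 226.440; ordering cost = 226.440 × $18 = $4,075.92
Average inventory = 382/2 = 191; holding cost = 191 × $26.6 = $5,080.60
Total = $4,075.92 + $5,080.60 = $9,156.52

$9,157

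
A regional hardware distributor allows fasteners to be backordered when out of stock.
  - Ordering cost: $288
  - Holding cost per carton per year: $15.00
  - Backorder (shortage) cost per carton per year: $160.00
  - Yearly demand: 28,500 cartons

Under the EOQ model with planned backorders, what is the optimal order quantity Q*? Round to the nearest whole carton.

Basic EOQ = √(2·28,500·288/15) = 1,046.136
Backorder adjustment √((H+b)/b) = √((15+160)/160) = 1.0458
Q* = 1,046.136 × 1.0458 ≈ 1,094.07

1,094 cartons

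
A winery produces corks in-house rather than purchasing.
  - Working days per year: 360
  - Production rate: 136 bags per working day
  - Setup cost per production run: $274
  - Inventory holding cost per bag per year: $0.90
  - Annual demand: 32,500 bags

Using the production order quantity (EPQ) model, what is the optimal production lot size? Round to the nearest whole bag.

d = 32,500/360 = 90.2778 bags/day;  effective holding cost H(1 − d/p) = 0.9·(1 − 90.2778/136) = 0.30257
Q* = √(2DS / H_eff) = √(2·32,500·274 / 0.30257) ≈ 7,672.14

7,672 bags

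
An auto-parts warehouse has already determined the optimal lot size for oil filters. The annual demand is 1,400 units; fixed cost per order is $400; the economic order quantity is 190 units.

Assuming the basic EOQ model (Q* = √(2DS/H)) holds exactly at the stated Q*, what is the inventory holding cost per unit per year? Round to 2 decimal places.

$31.02

EOQ relation: Q² = 2DS/H, so rearrange for the unknown.
H = 2DS / Q² = 2 × 1,400 × 400 / 190² = 31.0249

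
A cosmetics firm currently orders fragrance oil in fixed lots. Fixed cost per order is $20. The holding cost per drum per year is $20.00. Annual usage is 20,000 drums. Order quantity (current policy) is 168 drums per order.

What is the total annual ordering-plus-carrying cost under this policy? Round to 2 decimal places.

$4,060.95

Orders/yr = 20,000/168 = 119.048; ordering cost = 119.048 × $20 = $2,380.95
Average inventory = 168/2 = 84; holding cost = 84 × $20 = $1,680.00
Total = $2,380.95 + $1,680.00 = $4,060.95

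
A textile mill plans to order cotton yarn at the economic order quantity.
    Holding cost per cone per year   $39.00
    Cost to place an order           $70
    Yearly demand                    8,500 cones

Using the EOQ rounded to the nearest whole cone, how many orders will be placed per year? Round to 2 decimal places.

Q* = √(2·D·S / H) = √(2·8,500·70 / 39) = √30,512.8 ≈ 174.68 → Q = 175
Orders per year = D/Q = 8,500 / 175 = 48.571

48.57 orders per year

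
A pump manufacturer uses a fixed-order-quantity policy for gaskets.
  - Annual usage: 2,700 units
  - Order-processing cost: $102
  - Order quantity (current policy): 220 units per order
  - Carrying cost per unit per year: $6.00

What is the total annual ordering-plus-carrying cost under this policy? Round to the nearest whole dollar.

$1,912

Annual ordering cost = (D/Q)·S = (2,700/220) × 102 = $1,251.82
Annual holding cost  = (Q/2)·H = (220/2) × 6 = $660.00
Total = $1,251.82 + $660.00 = $1,911.82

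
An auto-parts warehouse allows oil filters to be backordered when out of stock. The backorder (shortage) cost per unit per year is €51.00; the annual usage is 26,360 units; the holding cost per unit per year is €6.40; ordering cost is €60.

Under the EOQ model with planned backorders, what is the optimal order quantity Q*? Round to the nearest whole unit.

Basic EOQ = √(2·26,360·60/6.4) = 703.029
Backorder adjustment √((H+b)/b) = √((6.4+51)/51) = 1.0609
Q* = 703.029 × 1.0609 ≈ 745.84

746 units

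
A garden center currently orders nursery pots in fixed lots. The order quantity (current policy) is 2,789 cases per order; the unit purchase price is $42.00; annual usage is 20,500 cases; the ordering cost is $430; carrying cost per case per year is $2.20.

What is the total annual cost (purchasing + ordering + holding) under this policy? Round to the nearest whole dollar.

Annual ordering cost = (D/Q)·S = (20,500/2,789) × 430 = $3,160.63
Annual holding cost  = (Q/2)·H = (2,789/2) × 2.2 = $3,067.90
Purchase cost = D·C = 20,500 × 42 = $861,000.00
Total = $3,160.63 + $3,067.90 + $861,000.00 = $867,228.53

$867,229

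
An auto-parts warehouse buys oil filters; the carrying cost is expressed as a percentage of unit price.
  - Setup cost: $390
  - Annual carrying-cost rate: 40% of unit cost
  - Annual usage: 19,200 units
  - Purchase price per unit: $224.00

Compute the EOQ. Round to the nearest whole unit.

409 units

H = i·C = 0.4 × $224 = $89.6000 per unit-year
Optimal lot size Q* = (2 × 19,200 × $390 / $89.6)^½ ≈ 408.83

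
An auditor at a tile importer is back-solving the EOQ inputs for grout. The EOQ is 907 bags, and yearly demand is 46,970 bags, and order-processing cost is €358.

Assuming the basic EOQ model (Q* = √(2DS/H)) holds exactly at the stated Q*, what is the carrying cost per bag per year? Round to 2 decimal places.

Since Q* = (2DS/H)^½, squaring gives Q*²·H = 2DS.
H = 2DS / Q² = 2 × 46,970 × 358 / 907² = 40.8808

€40.88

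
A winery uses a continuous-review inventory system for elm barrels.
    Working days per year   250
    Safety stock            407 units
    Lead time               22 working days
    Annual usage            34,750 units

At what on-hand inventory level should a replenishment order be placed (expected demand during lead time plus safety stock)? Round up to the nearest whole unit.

3,465 units

Daily demand d = 34,750 / 250 = 139.000 units/day
Demand during lead time = 139.000 × 22 = 3,058.00
Reorder point = 3,058.00 + 407 = 3,465.00 → round up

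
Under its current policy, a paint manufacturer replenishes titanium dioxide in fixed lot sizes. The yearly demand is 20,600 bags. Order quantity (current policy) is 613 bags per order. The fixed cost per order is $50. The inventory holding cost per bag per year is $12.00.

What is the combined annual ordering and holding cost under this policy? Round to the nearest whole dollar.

$5,358

Ordering: D/Q × S = 20,600/613 × $50 = $1,680.26
Holding:  Q/2 × H = 613/2 × $12 = $3,678.00
Total = $1,680.26 + $3,678.00 = $5,358.26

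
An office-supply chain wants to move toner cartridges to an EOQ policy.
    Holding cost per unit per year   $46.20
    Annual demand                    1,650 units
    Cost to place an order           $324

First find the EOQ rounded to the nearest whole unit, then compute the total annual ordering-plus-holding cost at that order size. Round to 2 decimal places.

$7,028.31

Q* = √(2·D·S / H) = √(2·1,650·324 / 46.2) = √23,142.9 ≈ 152.13 → Q = 152 units
Orders/yr = 1,650/152 = 10.855; ordering cost = 10.855 × $324 = $3,517.11
Average inventory = 152/2 = 76; holding cost = 76 × $46.2 = $3,511.20
Total = $3,517.11 + $3,511.20 = $7,028.31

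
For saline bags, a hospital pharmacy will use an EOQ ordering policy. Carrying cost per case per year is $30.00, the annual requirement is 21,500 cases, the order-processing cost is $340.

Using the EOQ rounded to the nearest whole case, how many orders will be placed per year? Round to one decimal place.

30.8 orders per year

Optimal lot size Q* = (2 × 21,500 × $340 / $30)^½ ≈ 698.09 → Q = 698
N = D/Q = 21,500/698 ≈ 30.802 orders/yr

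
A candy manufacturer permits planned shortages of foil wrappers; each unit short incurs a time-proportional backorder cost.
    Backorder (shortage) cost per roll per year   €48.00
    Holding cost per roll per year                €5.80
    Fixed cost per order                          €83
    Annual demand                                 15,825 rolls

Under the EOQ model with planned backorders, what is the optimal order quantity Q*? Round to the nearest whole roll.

Basic EOQ = √(2·15,825·83/5.8) = 672.995
Backorder adjustment √((H+b)/b) = √((5.8+48)/48) = 1.0587
Q* = 672.995 × 1.0587 ≈ 712.50

712 rolls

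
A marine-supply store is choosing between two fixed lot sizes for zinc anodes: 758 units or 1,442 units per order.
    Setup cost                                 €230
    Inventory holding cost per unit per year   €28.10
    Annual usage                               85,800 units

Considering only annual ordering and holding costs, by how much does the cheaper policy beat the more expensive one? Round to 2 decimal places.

€2,738.94

Annual cost at Q: ordering D·S/Q plus holding Q·H/2.
TC(758) = (85,800/758)×230 + (758/2)×28.1 = €36,684.20
TC(1,442) = (85,800/1,442)×230 + (1,442/2)×28.1 = €33,945.26
Cheaper: Q = 1,442.  Difference = €2,738.94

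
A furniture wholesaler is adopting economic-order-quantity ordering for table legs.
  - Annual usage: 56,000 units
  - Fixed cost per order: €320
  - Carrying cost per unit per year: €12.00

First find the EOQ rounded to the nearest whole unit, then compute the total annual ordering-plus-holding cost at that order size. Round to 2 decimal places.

EOQ = √(2DS/H) = √(2 × 56,000 × 320 / 12)
    = √(2,986,666.67) ≈ 1,728.20 → Q = 1,728 units
Annual ordering cost = (D/Q)·S = (56,000/1,728) × 320 = €10,370.37
Annual holding cost  = (Q/2)·H = (1,728/2) × 12 = €10,368.00
Total = €10,370.37 + €10,368.00 = €20,738.37

€20,738.37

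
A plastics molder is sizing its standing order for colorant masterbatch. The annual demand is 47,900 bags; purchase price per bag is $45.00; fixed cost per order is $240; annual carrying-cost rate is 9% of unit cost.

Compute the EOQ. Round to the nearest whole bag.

2,383 bags

H = i·C = 0.09 × $45 = $4.0500 per bag-year
EOQ = √(2DS/H) = √(2 × 47,900 × 240 / 4.05)
    = √(5,677,037.04) ≈ 2,382.65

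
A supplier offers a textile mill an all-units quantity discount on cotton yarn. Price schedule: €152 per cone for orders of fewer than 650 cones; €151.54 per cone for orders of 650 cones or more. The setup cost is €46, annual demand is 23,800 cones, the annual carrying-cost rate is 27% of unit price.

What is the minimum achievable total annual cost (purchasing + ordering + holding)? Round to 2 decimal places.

€3,621,633.94

H₁ = 27%×€152 = €41.0400;  H₂ = 27%×€151.54 = €40.9158
EOQ₁ = √(2×23,800×46/41.0400) = 230.98  (< 650, feasible at tier 1)
EOQ₂ = √(2×23,800×46/40.9158) = 231.33  (< 650 → use Q = 650 at tier-2 price)
TC(tier 1 (EOQ₁), Q≈231.0) = €3,627,079.51
TC(tier 2, Q≈650.0) = €3,621,633.94
Minimum at tier 2: €3,621,633.94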